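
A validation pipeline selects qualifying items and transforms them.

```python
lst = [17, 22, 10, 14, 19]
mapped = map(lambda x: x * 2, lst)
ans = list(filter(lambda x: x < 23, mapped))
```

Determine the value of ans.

Step 1: Map x * 2:
  17 -> 34
  22 -> 44
  10 -> 20
  14 -> 28
  19 -> 38
Step 2: Filter for < 23:
  34: removed
  44: removed
  20: kept
  28: removed
  38: removed
Therefore ans = [20].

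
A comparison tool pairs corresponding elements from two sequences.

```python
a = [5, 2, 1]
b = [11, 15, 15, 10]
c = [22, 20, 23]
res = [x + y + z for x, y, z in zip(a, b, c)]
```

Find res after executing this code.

Step 1: zip three lists (truncates to shortest, len=3):
  5 + 11 + 22 = 38
  2 + 15 + 20 = 37
  1 + 15 + 23 = 39
Therefore res = [38, 37, 39].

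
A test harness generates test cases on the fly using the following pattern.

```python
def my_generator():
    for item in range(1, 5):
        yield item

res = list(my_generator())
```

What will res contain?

Step 1: The generator yields each value from range(1, 5).
Step 2: list() consumes all yields: [1, 2, 3, 4].
Therefore res = [1, 2, 3, 4].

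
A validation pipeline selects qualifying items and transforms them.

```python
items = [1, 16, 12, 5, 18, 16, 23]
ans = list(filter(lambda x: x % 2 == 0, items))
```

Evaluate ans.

Step 1: Filter elements divisible by 2:
  1 % 2 = 1: removed
  16 % 2 = 0: kept
  12 % 2 = 0: kept
  5 % 2 = 1: removed
  18 % 2 = 0: kept
  16 % 2 = 0: kept
  23 % 2 = 1: removed
Therefore ans = [16, 12, 18, 16].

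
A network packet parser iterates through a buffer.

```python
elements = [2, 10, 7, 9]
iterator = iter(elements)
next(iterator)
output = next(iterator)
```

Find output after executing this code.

Step 1: Create iterator over [2, 10, 7, 9].
Step 2: next() consumes 2.
Step 3: next() returns 10.
Therefore output = 10.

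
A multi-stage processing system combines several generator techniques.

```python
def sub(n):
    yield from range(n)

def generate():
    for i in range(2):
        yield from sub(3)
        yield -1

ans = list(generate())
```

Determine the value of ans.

Step 1: For each i in range(2):
  i=0: yield from sub(3) -> [0, 1, 2], then yield -1
  i=1: yield from sub(3) -> [0, 1, 2], then yield -1
Therefore ans = [0, 1, 2, -1, 0, 1, 2, -1].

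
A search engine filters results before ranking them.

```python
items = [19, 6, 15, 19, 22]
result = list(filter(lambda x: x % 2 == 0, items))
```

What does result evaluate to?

Step 1: Filter elements divisible by 2:
  19 % 2 = 1: removed
  6 % 2 = 0: kept
  15 % 2 = 1: removed
  19 % 2 = 1: removed
  22 % 2 = 0: kept
Therefore result = [6, 22].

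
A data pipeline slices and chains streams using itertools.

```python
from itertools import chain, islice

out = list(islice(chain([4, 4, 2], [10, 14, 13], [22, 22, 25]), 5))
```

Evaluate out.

Step 1: chain([4, 4, 2], [10, 14, 13], [22, 22, 25]) = [4, 4, 2, 10, 14, 13, 22, 22, 25].
Step 2: islice takes first 5 elements: [4, 4, 2, 10, 14].
Therefore out = [4, 4, 2, 10, 14].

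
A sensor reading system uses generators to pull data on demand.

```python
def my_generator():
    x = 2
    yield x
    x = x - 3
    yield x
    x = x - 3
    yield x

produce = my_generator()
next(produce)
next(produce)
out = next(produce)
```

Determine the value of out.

Step 1: Trace through generator execution:
  Yield 1: x starts at 2, yield 2
  Yield 2: x = 2 - 3 = -1, yield -1
  Yield 3: x = -1 - 3 = -4, yield -4
Step 2: First next() gets 2, second next() gets the second value, third next() yields -4.
Therefore out = -4.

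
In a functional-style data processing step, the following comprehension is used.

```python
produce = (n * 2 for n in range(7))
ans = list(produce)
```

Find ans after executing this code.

Step 1: For each n in range(7), compute n*2:
  n=0: 0*2 = 0
  n=1: 1*2 = 2
  n=2: 2*2 = 4
  n=3: 3*2 = 6
  n=4: 4*2 = 8
  n=5: 5*2 = 10
  n=6: 6*2 = 12
Therefore ans = [0, 2, 4, 6, 8, 10, 12].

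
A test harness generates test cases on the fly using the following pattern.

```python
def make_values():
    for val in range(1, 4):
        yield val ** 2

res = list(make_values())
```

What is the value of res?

Step 1: For each val in range(1, 4), yield val**2:
  val=1: yield 1**2 = 1
  val=2: yield 2**2 = 4
  val=3: yield 3**2 = 9
Therefore res = [1, 4, 9].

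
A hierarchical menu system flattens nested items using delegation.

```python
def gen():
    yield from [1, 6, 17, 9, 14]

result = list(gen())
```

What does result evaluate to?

Step 1: yield from delegates to the iterable, yielding each element.
Step 2: Collected values: [1, 6, 17, 9, 14].
Therefore result = [1, 6, 17, 9, 14].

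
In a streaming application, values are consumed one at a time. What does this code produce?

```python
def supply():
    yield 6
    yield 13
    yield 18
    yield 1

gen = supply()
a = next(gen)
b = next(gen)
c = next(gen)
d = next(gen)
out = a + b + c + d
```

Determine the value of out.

Step 1: Create generator and consume all values:
  a = next(gen) = 6
  b = next(gen) = 13
  c = next(gen) = 18
  d = next(gen) = 1
Step 2: out = 6 + 13 + 18 + 1 = 38.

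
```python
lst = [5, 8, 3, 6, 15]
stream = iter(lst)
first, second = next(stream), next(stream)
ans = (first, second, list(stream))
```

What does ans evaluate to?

Step 1: Create iterator over [5, 8, 3, 6, 15].
Step 2: first = 5, second = 8.
Step 3: Remaining elements: [3, 6, 15].
Therefore ans = (5, 8, [3, 6, 15]).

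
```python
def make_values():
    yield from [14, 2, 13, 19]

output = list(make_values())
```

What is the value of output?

Step 1: yield from delegates to the iterable, yielding each element.
Step 2: Collected values: [14, 2, 13, 19].
Therefore output = [14, 2, 13, 19].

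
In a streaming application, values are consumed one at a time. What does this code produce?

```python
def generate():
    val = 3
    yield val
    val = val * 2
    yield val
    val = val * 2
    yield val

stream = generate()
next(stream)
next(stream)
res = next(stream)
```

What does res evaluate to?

Step 1: Trace through generator execution:
  Yield 1: val starts at 3, yield 3
  Yield 2: val = 3 * 2 = 6, yield 6
  Yield 3: val = 6 * 2 = 12, yield 12
Step 2: First next() gets 3, second next() gets the second value, third next() yields 12.
Therefore res = 12.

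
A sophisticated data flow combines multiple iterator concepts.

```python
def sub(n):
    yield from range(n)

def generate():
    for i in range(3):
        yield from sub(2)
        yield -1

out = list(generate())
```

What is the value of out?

Step 1: For each i in range(3):
  i=0: yield from sub(2) -> [0, 1], then yield -1
  i=1: yield from sub(2) -> [0, 1], then yield -1
  i=2: yield from sub(2) -> [0, 1], then yield -1
Therefore out = [0, 1, -1, 0, 1, -1, 0, 1, -1].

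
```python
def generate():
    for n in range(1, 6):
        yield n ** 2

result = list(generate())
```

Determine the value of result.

Step 1: For each n in range(1, 6), yield n**2:
  n=1: yield 1**2 = 1
  n=2: yield 2**2 = 4
  n=3: yield 3**2 = 9
  n=4: yield 4**2 = 16
  n=5: yield 5**2 = 25
Therefore result = [1, 4, 9, 16, 25].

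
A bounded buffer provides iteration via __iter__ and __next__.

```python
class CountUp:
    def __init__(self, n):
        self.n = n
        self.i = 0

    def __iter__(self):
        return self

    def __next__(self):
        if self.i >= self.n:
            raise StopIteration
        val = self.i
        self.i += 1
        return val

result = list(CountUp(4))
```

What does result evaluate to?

Step 1: CountUp(4) creates an iterator counting 0 to 3.
Step 2: list() consumes all values: [0, 1, 2, 3].
Therefore result = [0, 1, 2, 3].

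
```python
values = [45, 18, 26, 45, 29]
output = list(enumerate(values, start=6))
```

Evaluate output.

Step 1: enumerate with start=6:
  (6, 45)
  (7, 18)
  (8, 26)
  (9, 45)
  (10, 29)
Therefore output = [(6, 45), (7, 18), (8, 26), (9, 45), (10, 29)].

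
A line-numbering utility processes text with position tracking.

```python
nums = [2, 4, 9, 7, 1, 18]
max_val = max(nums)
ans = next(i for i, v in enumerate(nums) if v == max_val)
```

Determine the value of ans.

Step 1: max([2, 4, 9, 7, 1, 18]) = 18.
Step 2: Find first index where value == 18:
  Index 0: 2 != 18
  Index 1: 4 != 18
  Index 2: 9 != 18
  Index 3: 7 != 18
  Index 4: 1 != 18
  Index 5: 18 == 18, found!
Therefore ans = 5.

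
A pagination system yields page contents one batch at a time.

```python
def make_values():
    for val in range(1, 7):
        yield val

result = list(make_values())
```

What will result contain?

Step 1: The generator yields each value from range(1, 7).
Step 2: list() consumes all yields: [1, 2, 3, 4, 5, 6].
Therefore result = [1, 2, 3, 4, 5, 6].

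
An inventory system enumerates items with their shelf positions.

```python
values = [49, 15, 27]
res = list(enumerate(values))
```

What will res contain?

Step 1: enumerate pairs each element with its index:
  (0, 49)
  (1, 15)
  (2, 27)
Therefore res = [(0, 49), (1, 15), (2, 27)].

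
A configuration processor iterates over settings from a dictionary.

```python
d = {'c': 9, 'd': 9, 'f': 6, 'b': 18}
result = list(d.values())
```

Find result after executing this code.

Step 1: d.values() returns the dictionary values in insertion order.
Therefore result = [9, 9, 6, 18].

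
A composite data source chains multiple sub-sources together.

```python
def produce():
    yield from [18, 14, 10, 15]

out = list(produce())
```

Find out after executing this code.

Step 1: yield from delegates to the iterable, yielding each element.
Step 2: Collected values: [18, 14, 10, 15].
Therefore out = [18, 14, 10, 15].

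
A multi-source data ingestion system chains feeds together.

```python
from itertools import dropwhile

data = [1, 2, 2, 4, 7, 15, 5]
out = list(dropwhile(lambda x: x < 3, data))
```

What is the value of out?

Step 1: dropwhile drops elements while < 3:
  1 < 3: dropped
  2 < 3: dropped
  2 < 3: dropped
  4: kept (dropping stopped)
Step 2: Remaining elements kept regardless of condition.
Therefore out = [4, 7, 15, 5].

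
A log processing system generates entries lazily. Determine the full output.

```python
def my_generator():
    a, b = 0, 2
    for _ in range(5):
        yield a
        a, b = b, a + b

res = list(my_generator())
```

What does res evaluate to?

Step 1: Fibonacci-like sequence starting with a=0, b=2:
  Iteration 1: yield a=0, then a,b = 2,2
  Iteration 2: yield a=2, then a,b = 2,4
  Iteration 3: yield a=2, then a,b = 4,6
  Iteration 4: yield a=4, then a,b = 6,10
  Iteration 5: yield a=6, then a,b = 10,16
Therefore res = [0, 2, 2, 4, 6].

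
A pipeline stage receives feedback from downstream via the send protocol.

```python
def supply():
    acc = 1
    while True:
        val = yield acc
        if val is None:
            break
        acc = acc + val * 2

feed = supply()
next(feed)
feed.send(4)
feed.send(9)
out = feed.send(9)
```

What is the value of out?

Step 1: next() -> yield acc=1.
Step 2: send(4) -> val=4, acc = 1 + 4*2 = 9, yield 9.
Step 3: send(9) -> val=9, acc = 9 + 9*2 = 27, yield 27.
Step 4: send(9) -> val=9, acc = 27 + 9*2 = 45, yield 45.
Therefore out = 45.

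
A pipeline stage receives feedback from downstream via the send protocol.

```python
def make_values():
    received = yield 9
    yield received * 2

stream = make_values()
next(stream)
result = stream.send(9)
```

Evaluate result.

Step 1: next(stream) advances to first yield, producing 9.
Step 2: send(9) resumes, received = 9.
Step 3: yield received * 2 = 9 * 2 = 18.
Therefore result = 18.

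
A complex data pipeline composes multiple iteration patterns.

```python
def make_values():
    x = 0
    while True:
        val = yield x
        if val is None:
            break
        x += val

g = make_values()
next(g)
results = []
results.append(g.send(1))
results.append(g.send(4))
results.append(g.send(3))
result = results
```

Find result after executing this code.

Step 1: next(g) -> yield 0.
Step 2: send(1) -> x = 1, yield 1.
Step 3: send(4) -> x = 5, yield 5.
Step 4: send(3) -> x = 8, yield 8.
Therefore result = [1, 5, 8].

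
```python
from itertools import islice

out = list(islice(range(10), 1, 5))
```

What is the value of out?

Step 1: islice(range(10), 1, 5) takes elements at indices [1, 5).
Step 2: Elements: [1, 2, 3, 4].
Therefore out = [1, 2, 3, 4].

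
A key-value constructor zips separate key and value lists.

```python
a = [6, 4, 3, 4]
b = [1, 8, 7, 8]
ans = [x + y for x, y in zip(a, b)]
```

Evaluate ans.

Step 1: Add corresponding elements:
  6 + 1 = 7
  4 + 8 = 12
  3 + 7 = 10
  4 + 8 = 12
Therefore ans = [7, 12, 10, 12].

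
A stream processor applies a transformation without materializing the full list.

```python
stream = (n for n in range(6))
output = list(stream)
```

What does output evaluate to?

Step 1: Generator expression iterates range(6): [0, 1, 2, 3, 4, 5].
Step 2: list() collects all values.
Therefore output = [0, 1, 2, 3, 4, 5].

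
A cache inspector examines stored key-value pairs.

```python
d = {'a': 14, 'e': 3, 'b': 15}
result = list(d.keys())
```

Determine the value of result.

Step 1: d.keys() returns the dictionary keys in insertion order.
Therefore result = ['a', 'e', 'b'].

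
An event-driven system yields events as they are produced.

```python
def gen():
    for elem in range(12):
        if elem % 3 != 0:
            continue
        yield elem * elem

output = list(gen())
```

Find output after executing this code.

Step 1: Only yield elem**2 when elem is divisible by 3:
  elem=0: 0 % 3 == 0, yield 0**2 = 0
  elem=3: 3 % 3 == 0, yield 3**2 = 9
  elem=6: 6 % 3 == 0, yield 6**2 = 36
  elem=9: 9 % 3 == 0, yield 9**2 = 81
Therefore output = [0, 9, 36, 81].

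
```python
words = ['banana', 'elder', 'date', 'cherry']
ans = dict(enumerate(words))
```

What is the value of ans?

Step 1: enumerate pairs indices with words:
  0 -> 'banana'
  1 -> 'elder'
  2 -> 'date'
  3 -> 'cherry'
Therefore ans = {0: 'banana', 1: 'elder', 2: 'date', 3: 'cherry'}.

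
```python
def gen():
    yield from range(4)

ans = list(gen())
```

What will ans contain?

Step 1: yield from delegates to the iterable, yielding each element.
Step 2: Collected values: [0, 1, 2, 3].
Therefore ans = [0, 1, 2, 3].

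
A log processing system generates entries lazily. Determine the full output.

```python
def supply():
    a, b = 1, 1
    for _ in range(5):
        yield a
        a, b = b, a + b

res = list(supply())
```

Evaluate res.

Step 1: Fibonacci-like sequence starting with a=1, b=1:
  Iteration 1: yield a=1, then a,b = 1,2
  Iteration 2: yield a=1, then a,b = 2,3
  Iteration 3: yield a=2, then a,b = 3,5
  Iteration 4: yield a=3, then a,b = 5,8
  Iteration 5: yield a=5, then a,b = 8,13
Therefore res = [1, 1, 2, 3, 5].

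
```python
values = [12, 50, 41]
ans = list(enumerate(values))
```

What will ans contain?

Step 1: enumerate pairs each element with its index:
  (0, 12)
  (1, 50)
  (2, 41)
Therefore ans = [(0, 12), (1, 50), (2, 41)].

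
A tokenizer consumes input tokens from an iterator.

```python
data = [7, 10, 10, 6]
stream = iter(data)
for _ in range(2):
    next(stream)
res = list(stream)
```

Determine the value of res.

Step 1: Create iterator over [7, 10, 10, 6].
Step 2: Advance 2 positions (consuming [7, 10]).
Step 3: list() collects remaining elements: [10, 6].
Therefore res = [10, 6].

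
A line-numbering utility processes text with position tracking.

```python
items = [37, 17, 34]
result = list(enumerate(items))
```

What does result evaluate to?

Step 1: enumerate pairs each element with its index:
  (0, 37)
  (1, 17)
  (2, 34)
Therefore result = [(0, 37), (1, 17), (2, 34)].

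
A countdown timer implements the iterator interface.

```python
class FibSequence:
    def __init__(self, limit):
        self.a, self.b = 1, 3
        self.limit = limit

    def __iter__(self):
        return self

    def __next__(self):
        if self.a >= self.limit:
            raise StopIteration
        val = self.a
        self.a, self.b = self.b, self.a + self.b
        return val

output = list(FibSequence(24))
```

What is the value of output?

Step 1: Fibonacci-like sequence (a=1, b=3) until >= 24:
  Yield 1, then a,b = 3,4
  Yield 3, then a,b = 4,7
  Yield 4, then a,b = 7,11
  Yield 7, then a,b = 11,18
  Yield 11, then a,b = 18,29
  Yield 18, then a,b = 29,47
Step 2: 29 >= 24, stop.
Therefore output = [1, 3, 4, 7, 11, 18].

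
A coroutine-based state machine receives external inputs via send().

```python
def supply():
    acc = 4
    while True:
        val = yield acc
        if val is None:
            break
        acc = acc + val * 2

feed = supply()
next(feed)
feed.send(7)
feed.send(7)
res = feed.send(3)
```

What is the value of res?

Step 1: next() -> yield acc=4.
Step 2: send(7) -> val=7, acc = 4 + 7*2 = 18, yield 18.
Step 3: send(7) -> val=7, acc = 18 + 7*2 = 32, yield 32.
Step 4: send(3) -> val=3, acc = 32 + 3*2 = 38, yield 38.
Therefore res = 38.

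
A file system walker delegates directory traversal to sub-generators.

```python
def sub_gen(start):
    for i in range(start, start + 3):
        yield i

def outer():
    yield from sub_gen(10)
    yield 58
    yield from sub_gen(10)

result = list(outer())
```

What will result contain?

Step 1: outer() delegates to sub_gen(10):
  yield 10
  yield 11
  yield 12
Step 2: yield 58
Step 3: Delegates to sub_gen(10):
  yield 10
  yield 11
  yield 12
Therefore result = [10, 11, 12, 58, 10, 11, 12].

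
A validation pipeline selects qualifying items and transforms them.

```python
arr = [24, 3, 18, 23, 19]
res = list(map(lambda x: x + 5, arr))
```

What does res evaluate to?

Step 1: Apply lambda x: x + 5 to each element:
  24 -> 29
  3 -> 8
  18 -> 23
  23 -> 28
  19 -> 24
Therefore res = [29, 8, 23, 28, 24].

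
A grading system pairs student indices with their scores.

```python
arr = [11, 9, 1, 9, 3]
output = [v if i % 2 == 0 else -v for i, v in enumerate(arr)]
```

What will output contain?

Step 1: For each (i, v), keep v if i is even, negate if odd:
  i=0 (even): keep 11
  i=1 (odd): negate to -9
  i=2 (even): keep 1
  i=3 (odd): negate to -9
  i=4 (even): keep 3
Therefore output = [11, -9, 1, -9, 3].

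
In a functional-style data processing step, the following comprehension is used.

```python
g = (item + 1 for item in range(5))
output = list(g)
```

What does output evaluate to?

Step 1: For each item in range(5), compute item+1:
  item=0: 0+1 = 1
  item=1: 1+1 = 2
  item=2: 2+1 = 3
  item=3: 3+1 = 4
  item=4: 4+1 = 5
Therefore output = [1, 2, 3, 4, 5].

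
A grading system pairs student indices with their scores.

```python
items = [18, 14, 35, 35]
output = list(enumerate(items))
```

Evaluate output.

Step 1: enumerate pairs each element with its index:
  (0, 18)
  (1, 14)
  (2, 35)
  (3, 35)
Therefore output = [(0, 18), (1, 14), (2, 35), (3, 35)].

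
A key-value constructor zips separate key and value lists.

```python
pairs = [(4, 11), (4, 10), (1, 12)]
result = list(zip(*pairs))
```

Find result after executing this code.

Step 1: zip(*pairs) transposes: unzips [(4, 11), (4, 10), (1, 12)] into separate sequences.
Step 2: First elements: (4, 4, 1), second elements: (11, 10, 12).
Therefore result = [(4, 4, 1), (11, 10, 12)].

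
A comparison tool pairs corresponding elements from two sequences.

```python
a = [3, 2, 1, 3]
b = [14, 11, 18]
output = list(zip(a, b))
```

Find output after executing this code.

Step 1: zip stops at shortest (len(a)=4, len(b)=3):
  Index 0: (3, 14)
  Index 1: (2, 11)
  Index 2: (1, 18)
Step 2: Last element of a (3) has no pair, dropped.
Therefore output = [(3, 14), (2, 11), (1, 18)].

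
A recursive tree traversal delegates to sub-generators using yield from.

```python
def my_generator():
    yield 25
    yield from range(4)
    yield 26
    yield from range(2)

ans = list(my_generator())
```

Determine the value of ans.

Step 1: Trace yields in order:
  yield 25
  yield 0
  yield 1
  yield 2
  yield 3
  yield 26
  yield 0
  yield 1
Therefore ans = [25, 0, 1, 2, 3, 26, 0, 1].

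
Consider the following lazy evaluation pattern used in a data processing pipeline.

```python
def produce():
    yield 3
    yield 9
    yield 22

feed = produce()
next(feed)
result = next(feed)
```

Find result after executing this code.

Step 1: produce() creates a generator.
Step 2: next(feed) yields 3 (consumed and discarded).
Step 3: next(feed) yields 9, assigned to result.
Therefore result = 9.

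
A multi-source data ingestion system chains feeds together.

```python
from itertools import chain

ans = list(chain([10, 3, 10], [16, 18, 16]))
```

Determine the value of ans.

Step 1: chain() concatenates iterables: [10, 3, 10] + [16, 18, 16].
Therefore ans = [10, 3, 10, 16, 18, 16].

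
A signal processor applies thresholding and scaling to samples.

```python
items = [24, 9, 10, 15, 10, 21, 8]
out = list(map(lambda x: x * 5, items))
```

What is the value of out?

Step 1: Apply lambda x: x * 5 to each element:
  24 -> 120
  9 -> 45
  10 -> 50
  15 -> 75
  10 -> 50
  21 -> 105
  8 -> 40
Therefore out = [120, 45, 50, 75, 50, 105, 40].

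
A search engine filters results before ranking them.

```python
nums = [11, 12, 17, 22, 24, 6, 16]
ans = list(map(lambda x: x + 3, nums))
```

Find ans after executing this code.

Step 1: Apply lambda x: x + 3 to each element:
  11 -> 14
  12 -> 15
  17 -> 20
  22 -> 25
  24 -> 27
  6 -> 9
  16 -> 19
Therefore ans = [14, 15, 20, 25, 27, 9, 19].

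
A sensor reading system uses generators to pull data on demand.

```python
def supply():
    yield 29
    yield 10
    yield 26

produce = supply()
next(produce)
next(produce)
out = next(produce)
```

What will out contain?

Step 1: supply() creates a generator.
Step 2: next(produce) yields 29 (consumed and discarded).
Step 3: next(produce) yields 10 (consumed and discarded).
Step 4: next(produce) yields 26, assigned to out.
Therefore out = 26.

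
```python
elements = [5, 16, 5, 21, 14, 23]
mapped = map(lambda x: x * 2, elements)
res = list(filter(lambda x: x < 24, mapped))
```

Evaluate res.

Step 1: Map x * 2:
  5 -> 10
  16 -> 32
  5 -> 10
  21 -> 42
  14 -> 28
  23 -> 46
Step 2: Filter for < 24:
  10: kept
  32: removed
  10: kept
  42: removed
  28: removed
  46: removed
Therefore res = [10, 10].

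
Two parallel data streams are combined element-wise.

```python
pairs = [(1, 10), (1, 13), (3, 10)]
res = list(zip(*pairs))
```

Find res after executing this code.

Step 1: zip(*pairs) transposes: unzips [(1, 10), (1, 13), (3, 10)] into separate sequences.
Step 2: First elements: (1, 1, 3), second elements: (10, 13, 10).
Therefore res = [(1, 1, 3), (10, 13, 10)].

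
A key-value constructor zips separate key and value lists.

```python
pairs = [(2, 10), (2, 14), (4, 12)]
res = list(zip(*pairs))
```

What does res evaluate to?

Step 1: zip(*pairs) transposes: unzips [(2, 10), (2, 14), (4, 12)] into separate sequences.
Step 2: First elements: (2, 2, 4), second elements: (10, 14, 12).
Therefore res = [(2, 2, 4), (10, 14, 12)].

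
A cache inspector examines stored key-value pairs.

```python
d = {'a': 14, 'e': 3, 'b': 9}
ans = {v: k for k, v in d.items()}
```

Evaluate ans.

Step 1: Invert dict (swap keys and values):
  'a': 14 -> 14: 'a'
  'e': 3 -> 3: 'e'
  'b': 9 -> 9: 'b'
Therefore ans = {14: 'a', 3: 'e', 9: 'b'}.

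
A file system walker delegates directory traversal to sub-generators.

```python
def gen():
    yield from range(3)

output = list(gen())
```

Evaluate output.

Step 1: yield from delegates to the iterable, yielding each element.
Step 2: Collected values: [0, 1, 2].
Therefore output = [0, 1, 2].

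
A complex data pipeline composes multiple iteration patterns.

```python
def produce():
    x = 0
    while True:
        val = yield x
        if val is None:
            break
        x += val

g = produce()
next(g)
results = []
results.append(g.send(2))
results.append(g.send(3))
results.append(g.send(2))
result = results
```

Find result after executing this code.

Step 1: next(g) -> yield 0.
Step 2: send(2) -> x = 2, yield 2.
Step 3: send(3) -> x = 5, yield 5.
Step 4: send(2) -> x = 7, yield 7.
Therefore result = [2, 5, 7].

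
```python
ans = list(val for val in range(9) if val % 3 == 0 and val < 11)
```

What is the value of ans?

Step 1: Filter range(9) where val % 3 == 0 and val < 11:
  val=0: both conditions met, included
  val=1: excluded (1 % 3 != 0)
  val=2: excluded (2 % 3 != 0)
  val=3: both conditions met, included
  val=4: excluded (4 % 3 != 0)
  val=5: excluded (5 % 3 != 0)
  val=6: both conditions met, included
  val=7: excluded (7 % 3 != 0)
  val=8: excluded (8 % 3 != 0)
Therefore ans = [0, 3, 6].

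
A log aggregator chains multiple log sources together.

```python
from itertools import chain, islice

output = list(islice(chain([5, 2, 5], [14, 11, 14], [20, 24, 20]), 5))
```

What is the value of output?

Step 1: chain([5, 2, 5], [14, 11, 14], [20, 24, 20]) = [5, 2, 5, 14, 11, 14, 20, 24, 20].
Step 2: islice takes first 5 elements: [5, 2, 5, 14, 11].
Therefore output = [5, 2, 5, 14, 11].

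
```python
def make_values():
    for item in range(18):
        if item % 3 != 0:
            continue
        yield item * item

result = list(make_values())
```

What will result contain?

Step 1: Only yield item**2 when item is divisible by 3:
  item=0: 0 % 3 == 0, yield 0**2 = 0
  item=3: 3 % 3 == 0, yield 3**2 = 9
  item=6: 6 % 3 == 0, yield 6**2 = 36
  item=9: 9 % 3 == 0, yield 9**2 = 81
  item=12: 12 % 3 == 0, yield 12**2 = 144
  item=15: 15 % 3 == 0, yield 15**2 = 225
Therefore result = [0, 9, 36, 81, 144, 225].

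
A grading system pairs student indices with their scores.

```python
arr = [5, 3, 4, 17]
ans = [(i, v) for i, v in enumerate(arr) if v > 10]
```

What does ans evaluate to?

Step 1: Filter enumerate([5, 3, 4, 17]) keeping v > 10:
  (0, 5): 5 <= 10, excluded
  (1, 3): 3 <= 10, excluded
  (2, 4): 4 <= 10, excluded
  (3, 17): 17 > 10, included
Therefore ans = [(3, 17)].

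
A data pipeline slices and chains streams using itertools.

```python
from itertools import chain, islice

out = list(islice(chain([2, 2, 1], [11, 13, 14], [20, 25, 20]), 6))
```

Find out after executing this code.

Step 1: chain([2, 2, 1], [11, 13, 14], [20, 25, 20]) = [2, 2, 1, 11, 13, 14, 20, 25, 20].
Step 2: islice takes first 6 elements: [2, 2, 1, 11, 13, 14].
Therefore out = [2, 2, 1, 11, 13, 14].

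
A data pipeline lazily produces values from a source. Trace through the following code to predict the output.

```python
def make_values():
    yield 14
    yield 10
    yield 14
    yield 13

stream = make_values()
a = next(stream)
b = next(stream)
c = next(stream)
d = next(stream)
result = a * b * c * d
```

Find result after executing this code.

Step 1: Create generator and consume all values:
  a = next(stream) = 14
  b = next(stream) = 10
  c = next(stream) = 14
  d = next(stream) = 13
Step 2: result = 14 * 10 * 14 * 13 = 25480.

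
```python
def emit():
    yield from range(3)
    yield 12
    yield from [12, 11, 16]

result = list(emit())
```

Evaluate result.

Step 1: Trace yields in order:
  yield 0
  yield 1
  yield 2
  yield 12
  yield 12
  yield 11
  yield 16
Therefore result = [0, 1, 2, 12, 12, 11, 16].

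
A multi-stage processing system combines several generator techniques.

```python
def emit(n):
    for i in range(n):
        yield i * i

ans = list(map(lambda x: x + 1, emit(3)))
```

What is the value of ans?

Step 1: emit(3) yields squares: [0, 1, 4].
Step 2: map adds 1 to each: [1, 2, 5].
Therefore ans = [1, 2, 5].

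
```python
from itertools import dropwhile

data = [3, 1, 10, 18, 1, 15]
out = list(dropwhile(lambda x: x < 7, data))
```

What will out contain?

Step 1: dropwhile drops elements while < 7:
  3 < 7: dropped
  1 < 7: dropped
  10: kept (dropping stopped)
Step 2: Remaining elements kept regardless of condition.
Therefore out = [10, 18, 1, 15].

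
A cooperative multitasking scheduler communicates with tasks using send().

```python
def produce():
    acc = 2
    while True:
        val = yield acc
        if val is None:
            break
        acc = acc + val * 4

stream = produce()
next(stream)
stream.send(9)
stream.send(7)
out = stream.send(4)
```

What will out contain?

Step 1: next() -> yield acc=2.
Step 2: send(9) -> val=9, acc = 2 + 9*4 = 38, yield 38.
Step 3: send(7) -> val=7, acc = 38 + 7*4 = 66, yield 66.
Step 4: send(4) -> val=4, acc = 66 + 4*4 = 82, yield 82.
Therefore out = 82.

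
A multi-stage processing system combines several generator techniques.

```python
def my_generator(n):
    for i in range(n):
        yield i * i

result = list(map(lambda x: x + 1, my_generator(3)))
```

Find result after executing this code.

Step 1: my_generator(3) yields squares: [0, 1, 4].
Step 2: map adds 1 to each: [1, 2, 5].
Therefore result = [1, 2, 5].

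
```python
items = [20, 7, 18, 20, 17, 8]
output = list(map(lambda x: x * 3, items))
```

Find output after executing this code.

Step 1: Apply lambda x: x * 3 to each element:
  20 -> 60
  7 -> 21
  18 -> 54
  20 -> 60
  17 -> 51
  8 -> 24
Therefore output = [60, 21, 54, 60, 51, 24].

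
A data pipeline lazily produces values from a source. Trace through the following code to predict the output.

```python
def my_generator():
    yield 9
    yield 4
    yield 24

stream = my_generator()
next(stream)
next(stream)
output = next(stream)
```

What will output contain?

Step 1: my_generator() creates a generator.
Step 2: next(stream) yields 9 (consumed and discarded).
Step 3: next(stream) yields 4 (consumed and discarded).
Step 4: next(stream) yields 24, assigned to output.
Therefore output = 24.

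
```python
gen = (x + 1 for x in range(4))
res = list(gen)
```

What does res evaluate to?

Step 1: For each x in range(4), compute x+1:
  x=0: 0+1 = 1
  x=1: 1+1 = 2
  x=2: 2+1 = 3
  x=3: 3+1 = 4
Therefore res = [1, 2, 3, 4].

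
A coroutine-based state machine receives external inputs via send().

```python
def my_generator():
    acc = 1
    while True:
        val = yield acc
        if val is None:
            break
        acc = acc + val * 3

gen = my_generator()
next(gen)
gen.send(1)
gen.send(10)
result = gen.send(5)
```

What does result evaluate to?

Step 1: next() -> yield acc=1.
Step 2: send(1) -> val=1, acc = 1 + 1*3 = 4, yield 4.
Step 3: send(10) -> val=10, acc = 4 + 10*3 = 34, yield 34.
Step 4: send(5) -> val=5, acc = 34 + 5*3 = 49, yield 49.
Therefore result = 49.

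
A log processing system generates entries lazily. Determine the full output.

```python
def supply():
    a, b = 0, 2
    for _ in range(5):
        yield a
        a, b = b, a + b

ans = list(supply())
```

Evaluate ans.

Step 1: Fibonacci-like sequence starting with a=0, b=2:
  Iteration 1: yield a=0, then a,b = 2,2
  Iteration 2: yield a=2, then a,b = 2,4
  Iteration 3: yield a=2, then a,b = 4,6
  Iteration 4: yield a=4, then a,b = 6,10
  Iteration 5: yield a=6, then a,b = 10,16
Therefore ans = [0, 2, 2, 4, 6].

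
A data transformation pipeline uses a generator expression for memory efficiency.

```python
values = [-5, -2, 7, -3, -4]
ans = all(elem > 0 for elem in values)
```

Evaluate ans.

Step 1: Check elem > 0 for each element in [-5, -2, 7, -3, -4]:
  -5 > 0: False
  -2 > 0: False
  7 > 0: True
  -3 > 0: False
  -4 > 0: False
Step 2: all() returns False.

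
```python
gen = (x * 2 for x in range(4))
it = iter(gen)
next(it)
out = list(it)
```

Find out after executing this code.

Step 1: Generator produces [0, 2, 4, 6].
Step 2: next(it) consumes first element (0).
Step 3: list(it) collects remaining: [2, 4, 6].
Therefore out = [2, 4, 6].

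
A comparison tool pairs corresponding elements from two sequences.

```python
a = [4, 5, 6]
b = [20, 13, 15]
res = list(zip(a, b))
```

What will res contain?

Step 1: zip pairs elements at same index:
  Index 0: (4, 20)
  Index 1: (5, 13)
  Index 2: (6, 15)
Therefore res = [(4, 20), (5, 13), (6, 15)].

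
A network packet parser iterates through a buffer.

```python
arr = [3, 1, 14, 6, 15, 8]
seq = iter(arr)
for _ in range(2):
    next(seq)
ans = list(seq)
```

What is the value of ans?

Step 1: Create iterator over [3, 1, 14, 6, 15, 8].
Step 2: Advance 2 positions (consuming [3, 1]).
Step 3: list() collects remaining elements: [14, 6, 15, 8].
Therefore ans = [14, 6, 15, 8].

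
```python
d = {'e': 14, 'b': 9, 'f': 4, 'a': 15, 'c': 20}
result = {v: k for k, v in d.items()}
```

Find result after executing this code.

Step 1: Invert dict (swap keys and values):
  'e': 14 -> 14: 'e'
  'b': 9 -> 9: 'b'
  'f': 4 -> 4: 'f'
  'a': 15 -> 15: 'a'
  'c': 20 -> 20: 'c'
Therefore result = {14: 'e', 9: 'b', 4: 'f', 15: 'a', 20: 'c'}.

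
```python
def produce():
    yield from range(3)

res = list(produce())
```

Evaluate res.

Step 1: yield from delegates to the iterable, yielding each element.
Step 2: Collected values: [0, 1, 2].
Therefore res = [0, 1, 2].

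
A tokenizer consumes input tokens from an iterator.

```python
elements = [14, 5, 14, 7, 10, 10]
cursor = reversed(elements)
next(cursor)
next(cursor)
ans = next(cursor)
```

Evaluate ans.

Step 1: reversed([14, 5, 14, 7, 10, 10]) gives iterator: [10, 10, 7, 14, 5, 14].
Step 2: First next() = 10, second next() = 10.
Step 3: Third next() = 7.
Therefore ans = 7.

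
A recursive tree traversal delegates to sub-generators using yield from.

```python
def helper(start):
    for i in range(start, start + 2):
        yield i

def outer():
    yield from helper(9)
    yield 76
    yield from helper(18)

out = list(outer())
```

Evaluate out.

Step 1: outer() delegates to helper(9):
  yield 9
  yield 10
Step 2: yield 76
Step 3: Delegates to helper(18):
  yield 18
  yield 19
Therefore out = [9, 10, 76, 18, 19].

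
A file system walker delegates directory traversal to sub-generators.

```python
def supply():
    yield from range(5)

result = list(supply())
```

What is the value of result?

Step 1: yield from delegates to the iterable, yielding each element.
Step 2: Collected values: [0, 1, 2, 3, 4].
Therefore result = [0, 1, 2, 3, 4].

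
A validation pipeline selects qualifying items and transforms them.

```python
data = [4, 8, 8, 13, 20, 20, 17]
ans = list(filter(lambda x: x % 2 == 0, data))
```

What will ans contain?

Step 1: Filter elements divisible by 2:
  4 % 2 = 0: kept
  8 % 2 = 0: kept
  8 % 2 = 0: kept
  13 % 2 = 1: removed
  20 % 2 = 0: kept
  20 % 2 = 0: kept
  17 % 2 = 1: removed
Therefore ans = [4, 8, 8, 20, 20].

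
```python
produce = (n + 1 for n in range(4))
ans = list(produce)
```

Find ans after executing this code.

Step 1: For each n in range(4), compute n+1:
  n=0: 0+1 = 1
  n=1: 1+1 = 2
  n=2: 2+1 = 3
  n=3: 3+1 = 4
Therefore ans = [1, 2, 3, 4].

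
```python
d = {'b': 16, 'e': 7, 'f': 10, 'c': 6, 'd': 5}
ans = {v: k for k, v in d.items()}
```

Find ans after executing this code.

Step 1: Invert dict (swap keys and values):
  'b': 16 -> 16: 'b'
  'e': 7 -> 7: 'e'
  'f': 10 -> 10: 'f'
  'c': 6 -> 6: 'c'
  'd': 5 -> 5: 'd'
Therefore ans = {16: 'b', 7: 'e', 10: 'f', 6: 'c', 5: 'd'}.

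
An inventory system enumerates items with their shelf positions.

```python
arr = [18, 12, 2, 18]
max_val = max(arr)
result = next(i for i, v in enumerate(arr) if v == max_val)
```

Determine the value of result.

Step 1: max([18, 12, 2, 18]) = 18.
Step 2: Find first index where value == 18:
  Index 0: 18 == 18, found!
Therefore result = 0.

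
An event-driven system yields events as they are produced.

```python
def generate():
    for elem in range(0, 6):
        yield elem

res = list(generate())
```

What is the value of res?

Step 1: The generator yields each value from range(0, 6).
Step 2: list() consumes all yields: [0, 1, 2, 3, 4, 5].
Therefore res = [0, 1, 2, 3, 4, 5].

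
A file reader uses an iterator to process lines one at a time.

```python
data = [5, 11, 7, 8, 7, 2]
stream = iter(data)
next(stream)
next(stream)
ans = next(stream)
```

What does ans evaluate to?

Step 1: Create iterator over [5, 11, 7, 8, 7, 2].
Step 2: next() consumes 5.
Step 3: next() consumes 11.
Step 4: next() returns 7.
Therefore ans = 7.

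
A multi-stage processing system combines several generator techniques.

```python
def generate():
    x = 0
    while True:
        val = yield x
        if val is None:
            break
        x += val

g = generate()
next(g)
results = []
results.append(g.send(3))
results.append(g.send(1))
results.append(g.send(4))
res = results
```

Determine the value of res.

Step 1: next(g) -> yield 0.
Step 2: send(3) -> x = 3, yield 3.
Step 3: send(1) -> x = 4, yield 4.
Step 4: send(4) -> x = 8, yield 8.
Therefore res = [3, 4, 8].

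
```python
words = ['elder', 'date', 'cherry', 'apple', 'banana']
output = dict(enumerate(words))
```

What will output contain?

Step 1: enumerate pairs indices with words:
  0 -> 'elder'
  1 -> 'date'
  2 -> 'cherry'
  3 -> 'apple'
  4 -> 'banana'
Therefore output = {0: 'elder', 1: 'date', 2: 'cherry', 3: 'apple', 4: 'banana'}.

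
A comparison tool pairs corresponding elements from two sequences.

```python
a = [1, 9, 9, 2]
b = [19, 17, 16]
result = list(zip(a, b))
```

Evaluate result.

Step 1: zip stops at shortest (len(a)=4, len(b)=3):
  Index 0: (1, 19)
  Index 1: (9, 17)
  Index 2: (9, 16)
Step 2: Last element of a (2) has no pair, dropped.
Therefore result = [(1, 19), (9, 17), (9, 16)].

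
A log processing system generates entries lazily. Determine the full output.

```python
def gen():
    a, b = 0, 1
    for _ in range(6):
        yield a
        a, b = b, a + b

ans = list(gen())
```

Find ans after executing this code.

Step 1: Fibonacci-like sequence starting with a=0, b=1:
  Iteration 1: yield a=0, then a,b = 1,1
  Iteration 2: yield a=1, then a,b = 1,2
  Iteration 3: yield a=1, then a,b = 2,3
  Iteration 4: yield a=2, then a,b = 3,5
  Iteration 5: yield a=3, then a,b = 5,8
  Iteration 6: yield a=5, then a,b = 8,13
Therefore ans = [0, 1, 1, 2, 3, 5].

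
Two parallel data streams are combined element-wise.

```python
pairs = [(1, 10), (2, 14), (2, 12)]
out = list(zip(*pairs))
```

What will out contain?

Step 1: zip(*pairs) transposes: unzips [(1, 10), (2, 14), (2, 12)] into separate sequences.
Step 2: First elements: (1, 2, 2), second elements: (10, 14, 12).
Therefore out = [(1, 2, 2), (10, 14, 12)].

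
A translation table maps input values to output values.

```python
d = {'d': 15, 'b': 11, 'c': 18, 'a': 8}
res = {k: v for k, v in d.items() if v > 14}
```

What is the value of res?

Step 1: Filter items where value > 14:
  'd': 15 > 14: kept
  'b': 11 <= 14: removed
  'c': 18 > 14: kept
  'a': 8 <= 14: removed
Therefore res = {'d': 15, 'c': 18}.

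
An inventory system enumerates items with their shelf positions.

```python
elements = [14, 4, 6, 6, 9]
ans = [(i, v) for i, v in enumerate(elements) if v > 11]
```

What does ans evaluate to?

Step 1: Filter enumerate([14, 4, 6, 6, 9]) keeping v > 11:
  (0, 14): 14 > 11, included
  (1, 4): 4 <= 11, excluded
  (2, 6): 6 <= 11, excluded
  (3, 6): 6 <= 11, excluded
  (4, 9): 9 <= 11, excluded
Therefore ans = [(0, 14)].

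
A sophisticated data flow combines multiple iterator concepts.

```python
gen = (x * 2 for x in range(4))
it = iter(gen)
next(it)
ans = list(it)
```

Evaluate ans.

Step 1: Generator produces [0, 2, 4, 6].
Step 2: next(it) consumes first element (0).
Step 3: list(it) collects remaining: [2, 4, 6].
Therefore ans = [2, 4, 6].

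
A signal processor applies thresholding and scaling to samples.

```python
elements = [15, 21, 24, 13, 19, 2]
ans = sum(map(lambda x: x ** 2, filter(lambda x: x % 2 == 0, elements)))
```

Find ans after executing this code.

Step 1: Filter even numbers from [15, 21, 24, 13, 19, 2]: [24, 2]
Step 2: Square each: [576, 4]
Step 3: Sum = 580.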